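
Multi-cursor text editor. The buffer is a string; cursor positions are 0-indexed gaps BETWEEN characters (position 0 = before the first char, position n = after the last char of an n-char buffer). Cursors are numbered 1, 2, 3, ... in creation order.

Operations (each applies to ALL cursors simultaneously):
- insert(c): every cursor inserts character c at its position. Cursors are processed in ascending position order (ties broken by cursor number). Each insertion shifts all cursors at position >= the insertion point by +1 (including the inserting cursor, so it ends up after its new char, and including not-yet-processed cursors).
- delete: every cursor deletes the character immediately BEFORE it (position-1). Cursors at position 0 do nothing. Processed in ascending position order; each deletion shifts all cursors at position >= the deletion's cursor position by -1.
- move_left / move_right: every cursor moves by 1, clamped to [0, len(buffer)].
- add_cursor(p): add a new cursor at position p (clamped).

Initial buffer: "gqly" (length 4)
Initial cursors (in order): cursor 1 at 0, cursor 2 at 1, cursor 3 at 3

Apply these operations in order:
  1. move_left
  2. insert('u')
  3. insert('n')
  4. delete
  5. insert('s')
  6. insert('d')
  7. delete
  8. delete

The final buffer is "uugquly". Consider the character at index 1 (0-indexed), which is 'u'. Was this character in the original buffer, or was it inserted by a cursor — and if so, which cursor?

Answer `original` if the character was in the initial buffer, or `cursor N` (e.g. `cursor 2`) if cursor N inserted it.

After op 1 (move_left): buffer="gqly" (len 4), cursors c1@0 c2@0 c3@2, authorship ....
After op 2 (insert('u')): buffer="uugquly" (len 7), cursors c1@2 c2@2 c3@5, authorship 12..3..
After op 3 (insert('n')): buffer="uunngqunly" (len 10), cursors c1@4 c2@4 c3@8, authorship 1212..33..
After op 4 (delete): buffer="uugquly" (len 7), cursors c1@2 c2@2 c3@5, authorship 12..3..
After op 5 (insert('s')): buffer="uussgqusly" (len 10), cursors c1@4 c2@4 c3@8, authorship 1212..33..
After op 6 (insert('d')): buffer="uussddgqusdly" (len 13), cursors c1@6 c2@6 c3@11, authorship 121212..333..
After op 7 (delete): buffer="uussgqusly" (len 10), cursors c1@4 c2@4 c3@8, authorship 1212..33..
After op 8 (delete): buffer="uugquly" (len 7), cursors c1@2 c2@2 c3@5, authorship 12..3..
Authorship (.=original, N=cursor N): 1 2 . . 3 . .
Index 1: author = 2

Answer: cursor 2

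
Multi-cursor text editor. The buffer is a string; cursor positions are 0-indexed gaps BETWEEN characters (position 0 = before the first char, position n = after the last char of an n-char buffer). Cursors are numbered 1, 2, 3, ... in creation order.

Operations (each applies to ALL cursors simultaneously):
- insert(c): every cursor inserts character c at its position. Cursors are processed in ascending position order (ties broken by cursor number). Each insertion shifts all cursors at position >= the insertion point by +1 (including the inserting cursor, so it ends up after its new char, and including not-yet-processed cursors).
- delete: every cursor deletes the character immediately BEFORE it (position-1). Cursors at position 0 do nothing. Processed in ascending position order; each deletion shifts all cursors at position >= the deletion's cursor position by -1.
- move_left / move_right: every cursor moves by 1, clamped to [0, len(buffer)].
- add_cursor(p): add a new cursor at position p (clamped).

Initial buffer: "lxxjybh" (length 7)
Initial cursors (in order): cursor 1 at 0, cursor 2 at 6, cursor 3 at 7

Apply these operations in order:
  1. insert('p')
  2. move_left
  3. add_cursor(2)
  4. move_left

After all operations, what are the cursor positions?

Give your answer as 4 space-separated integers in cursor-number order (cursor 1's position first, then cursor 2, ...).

Answer: 0 6 8 1

Derivation:
After op 1 (insert('p')): buffer="plxxjybphp" (len 10), cursors c1@1 c2@8 c3@10, authorship 1......2.3
After op 2 (move_left): buffer="plxxjybphp" (len 10), cursors c1@0 c2@7 c3@9, authorship 1......2.3
After op 3 (add_cursor(2)): buffer="plxxjybphp" (len 10), cursors c1@0 c4@2 c2@7 c3@9, authorship 1......2.3
After op 4 (move_left): buffer="plxxjybphp" (len 10), cursors c1@0 c4@1 c2@6 c3@8, authorship 1......2.3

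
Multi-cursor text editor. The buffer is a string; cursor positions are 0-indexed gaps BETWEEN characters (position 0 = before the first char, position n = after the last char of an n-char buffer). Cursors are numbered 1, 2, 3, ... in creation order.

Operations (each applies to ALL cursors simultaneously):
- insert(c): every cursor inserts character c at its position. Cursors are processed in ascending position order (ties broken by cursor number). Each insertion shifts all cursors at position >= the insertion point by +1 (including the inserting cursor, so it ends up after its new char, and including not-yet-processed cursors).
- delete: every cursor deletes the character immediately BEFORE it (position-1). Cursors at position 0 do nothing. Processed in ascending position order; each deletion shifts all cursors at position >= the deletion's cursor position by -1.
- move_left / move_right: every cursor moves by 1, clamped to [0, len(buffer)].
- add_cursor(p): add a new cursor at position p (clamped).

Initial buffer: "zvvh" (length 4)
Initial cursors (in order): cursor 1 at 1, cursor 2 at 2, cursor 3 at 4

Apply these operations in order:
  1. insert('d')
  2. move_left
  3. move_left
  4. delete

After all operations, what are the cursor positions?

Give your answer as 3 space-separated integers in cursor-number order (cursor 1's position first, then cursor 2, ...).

After op 1 (insert('d')): buffer="zdvdvhd" (len 7), cursors c1@2 c2@4 c3@7, authorship .1.2..3
After op 2 (move_left): buffer="zdvdvhd" (len 7), cursors c1@1 c2@3 c3@6, authorship .1.2..3
After op 3 (move_left): buffer="zdvdvhd" (len 7), cursors c1@0 c2@2 c3@5, authorship .1.2..3
After op 4 (delete): buffer="zvdhd" (len 5), cursors c1@0 c2@1 c3@3, authorship ..2.3

Answer: 0 1 3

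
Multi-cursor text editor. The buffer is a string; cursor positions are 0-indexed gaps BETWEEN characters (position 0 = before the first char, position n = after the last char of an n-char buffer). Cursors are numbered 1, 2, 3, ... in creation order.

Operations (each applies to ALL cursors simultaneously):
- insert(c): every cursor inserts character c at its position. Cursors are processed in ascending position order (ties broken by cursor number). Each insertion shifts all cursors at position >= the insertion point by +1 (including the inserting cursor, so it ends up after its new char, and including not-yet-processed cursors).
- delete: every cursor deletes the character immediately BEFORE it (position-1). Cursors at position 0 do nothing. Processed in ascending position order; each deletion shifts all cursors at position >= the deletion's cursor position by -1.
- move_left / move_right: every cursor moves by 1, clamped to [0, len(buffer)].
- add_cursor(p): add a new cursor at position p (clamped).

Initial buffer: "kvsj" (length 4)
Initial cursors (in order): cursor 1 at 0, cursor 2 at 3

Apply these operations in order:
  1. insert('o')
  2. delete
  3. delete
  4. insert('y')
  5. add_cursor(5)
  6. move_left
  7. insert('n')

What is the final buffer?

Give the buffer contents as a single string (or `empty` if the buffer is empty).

After op 1 (insert('o')): buffer="okvsoj" (len 6), cursors c1@1 c2@5, authorship 1...2.
After op 2 (delete): buffer="kvsj" (len 4), cursors c1@0 c2@3, authorship ....
After op 3 (delete): buffer="kvj" (len 3), cursors c1@0 c2@2, authorship ...
After op 4 (insert('y')): buffer="ykvyj" (len 5), cursors c1@1 c2@4, authorship 1..2.
After op 5 (add_cursor(5)): buffer="ykvyj" (len 5), cursors c1@1 c2@4 c3@5, authorship 1..2.
After op 6 (move_left): buffer="ykvyj" (len 5), cursors c1@0 c2@3 c3@4, authorship 1..2.
After op 7 (insert('n')): buffer="nykvnynj" (len 8), cursors c1@1 c2@5 c3@7, authorship 11..223.

Answer: nykvnynj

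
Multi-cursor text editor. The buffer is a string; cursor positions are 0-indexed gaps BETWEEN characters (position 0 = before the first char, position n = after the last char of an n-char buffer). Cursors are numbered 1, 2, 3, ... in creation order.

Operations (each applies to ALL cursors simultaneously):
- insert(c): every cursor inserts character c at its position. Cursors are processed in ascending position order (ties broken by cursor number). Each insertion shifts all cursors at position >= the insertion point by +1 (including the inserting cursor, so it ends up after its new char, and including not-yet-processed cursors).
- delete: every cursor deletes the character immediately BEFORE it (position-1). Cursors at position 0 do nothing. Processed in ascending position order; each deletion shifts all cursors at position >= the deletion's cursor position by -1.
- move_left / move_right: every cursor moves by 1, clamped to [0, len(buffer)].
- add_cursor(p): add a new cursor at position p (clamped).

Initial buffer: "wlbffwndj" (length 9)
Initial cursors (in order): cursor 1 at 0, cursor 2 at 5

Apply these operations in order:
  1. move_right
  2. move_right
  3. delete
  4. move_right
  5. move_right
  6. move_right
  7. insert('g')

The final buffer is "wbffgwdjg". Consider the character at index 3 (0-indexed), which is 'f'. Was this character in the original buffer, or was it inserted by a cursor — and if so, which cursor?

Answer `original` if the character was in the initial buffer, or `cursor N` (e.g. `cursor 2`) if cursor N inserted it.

After op 1 (move_right): buffer="wlbffwndj" (len 9), cursors c1@1 c2@6, authorship .........
After op 2 (move_right): buffer="wlbffwndj" (len 9), cursors c1@2 c2@7, authorship .........
After op 3 (delete): buffer="wbffwdj" (len 7), cursors c1@1 c2@5, authorship .......
After op 4 (move_right): buffer="wbffwdj" (len 7), cursors c1@2 c2@6, authorship .......
After op 5 (move_right): buffer="wbffwdj" (len 7), cursors c1@3 c2@7, authorship .......
After op 6 (move_right): buffer="wbffwdj" (len 7), cursors c1@4 c2@7, authorship .......
After op 7 (insert('g')): buffer="wbffgwdjg" (len 9), cursors c1@5 c2@9, authorship ....1...2
Authorship (.=original, N=cursor N): . . . . 1 . . . 2
Index 3: author = original

Answer: original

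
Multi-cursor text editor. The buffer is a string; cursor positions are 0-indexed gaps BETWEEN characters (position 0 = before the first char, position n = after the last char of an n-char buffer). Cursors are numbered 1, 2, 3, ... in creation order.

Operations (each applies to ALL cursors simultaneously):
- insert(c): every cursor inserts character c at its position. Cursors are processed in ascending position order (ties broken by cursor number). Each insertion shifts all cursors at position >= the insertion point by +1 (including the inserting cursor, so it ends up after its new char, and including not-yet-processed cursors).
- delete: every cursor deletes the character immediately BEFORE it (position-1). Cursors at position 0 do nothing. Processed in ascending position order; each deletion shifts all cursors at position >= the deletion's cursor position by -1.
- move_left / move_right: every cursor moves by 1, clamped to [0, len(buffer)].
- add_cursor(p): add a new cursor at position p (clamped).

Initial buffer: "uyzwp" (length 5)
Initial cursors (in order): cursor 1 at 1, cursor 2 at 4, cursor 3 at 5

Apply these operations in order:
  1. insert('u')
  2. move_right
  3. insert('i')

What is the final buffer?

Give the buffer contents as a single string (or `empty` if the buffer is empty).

After op 1 (insert('u')): buffer="uuyzwupu" (len 8), cursors c1@2 c2@6 c3@8, authorship .1...2.3
After op 2 (move_right): buffer="uuyzwupu" (len 8), cursors c1@3 c2@7 c3@8, authorship .1...2.3
After op 3 (insert('i')): buffer="uuyizwupiui" (len 11), cursors c1@4 c2@9 c3@11, authorship .1.1..2.233

Answer: uuyizwupiui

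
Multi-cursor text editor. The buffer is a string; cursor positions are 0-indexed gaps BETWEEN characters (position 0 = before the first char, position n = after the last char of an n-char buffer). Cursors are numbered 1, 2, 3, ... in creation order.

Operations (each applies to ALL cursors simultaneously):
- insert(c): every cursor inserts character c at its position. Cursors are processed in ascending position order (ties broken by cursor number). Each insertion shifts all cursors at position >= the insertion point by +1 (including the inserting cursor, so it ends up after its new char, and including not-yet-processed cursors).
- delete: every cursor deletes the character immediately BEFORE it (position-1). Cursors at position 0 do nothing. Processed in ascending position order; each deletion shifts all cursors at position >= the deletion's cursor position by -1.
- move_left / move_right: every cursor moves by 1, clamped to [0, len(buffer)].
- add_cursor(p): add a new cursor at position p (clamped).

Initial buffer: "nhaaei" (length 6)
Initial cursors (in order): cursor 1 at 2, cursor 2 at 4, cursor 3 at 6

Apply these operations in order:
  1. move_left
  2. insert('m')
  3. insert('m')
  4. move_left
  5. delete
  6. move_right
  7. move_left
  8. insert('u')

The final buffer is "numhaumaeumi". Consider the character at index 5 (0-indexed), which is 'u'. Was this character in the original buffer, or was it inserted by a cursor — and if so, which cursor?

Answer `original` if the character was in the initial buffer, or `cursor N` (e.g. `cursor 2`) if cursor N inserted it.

After op 1 (move_left): buffer="nhaaei" (len 6), cursors c1@1 c2@3 c3@5, authorship ......
After op 2 (insert('m')): buffer="nmhamaemi" (len 9), cursors c1@2 c2@5 c3@8, authorship .1..2..3.
After op 3 (insert('m')): buffer="nmmhammaemmi" (len 12), cursors c1@3 c2@7 c3@11, authorship .11..22..33.
After op 4 (move_left): buffer="nmmhammaemmi" (len 12), cursors c1@2 c2@6 c3@10, authorship .11..22..33.
After op 5 (delete): buffer="nmhamaemi" (len 9), cursors c1@1 c2@4 c3@7, authorship .1..2..3.
After op 6 (move_right): buffer="nmhamaemi" (len 9), cursors c1@2 c2@5 c3@8, authorship .1..2..3.
After op 7 (move_left): buffer="nmhamaemi" (len 9), cursors c1@1 c2@4 c3@7, authorship .1..2..3.
After op 8 (insert('u')): buffer="numhaumaeumi" (len 12), cursors c1@2 c2@6 c3@10, authorship .11..22..33.
Authorship (.=original, N=cursor N): . 1 1 . . 2 2 . . 3 3 .
Index 5: author = 2

Answer: cursor 2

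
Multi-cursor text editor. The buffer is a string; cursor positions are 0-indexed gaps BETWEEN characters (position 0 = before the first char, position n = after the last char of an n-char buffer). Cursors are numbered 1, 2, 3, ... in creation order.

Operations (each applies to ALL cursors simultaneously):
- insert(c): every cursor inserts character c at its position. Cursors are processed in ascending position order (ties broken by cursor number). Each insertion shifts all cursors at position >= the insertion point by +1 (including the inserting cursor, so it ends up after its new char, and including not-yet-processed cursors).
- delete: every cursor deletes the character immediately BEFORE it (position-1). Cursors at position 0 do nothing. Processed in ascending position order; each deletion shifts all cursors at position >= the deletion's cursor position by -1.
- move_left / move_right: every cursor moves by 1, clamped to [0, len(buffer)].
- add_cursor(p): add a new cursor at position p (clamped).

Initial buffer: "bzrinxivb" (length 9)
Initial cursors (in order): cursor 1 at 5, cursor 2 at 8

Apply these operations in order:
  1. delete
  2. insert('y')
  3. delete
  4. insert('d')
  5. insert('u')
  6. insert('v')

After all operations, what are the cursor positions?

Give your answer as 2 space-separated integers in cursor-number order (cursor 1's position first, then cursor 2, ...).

After op 1 (delete): buffer="bzrixib" (len 7), cursors c1@4 c2@6, authorship .......
After op 2 (insert('y')): buffer="bzriyxiyb" (len 9), cursors c1@5 c2@8, authorship ....1..2.
After op 3 (delete): buffer="bzrixib" (len 7), cursors c1@4 c2@6, authorship .......
After op 4 (insert('d')): buffer="bzridxidb" (len 9), cursors c1@5 c2@8, authorship ....1..2.
After op 5 (insert('u')): buffer="bzriduxidub" (len 11), cursors c1@6 c2@10, authorship ....11..22.
After op 6 (insert('v')): buffer="bzriduvxiduvb" (len 13), cursors c1@7 c2@12, authorship ....111..222.

Answer: 7 12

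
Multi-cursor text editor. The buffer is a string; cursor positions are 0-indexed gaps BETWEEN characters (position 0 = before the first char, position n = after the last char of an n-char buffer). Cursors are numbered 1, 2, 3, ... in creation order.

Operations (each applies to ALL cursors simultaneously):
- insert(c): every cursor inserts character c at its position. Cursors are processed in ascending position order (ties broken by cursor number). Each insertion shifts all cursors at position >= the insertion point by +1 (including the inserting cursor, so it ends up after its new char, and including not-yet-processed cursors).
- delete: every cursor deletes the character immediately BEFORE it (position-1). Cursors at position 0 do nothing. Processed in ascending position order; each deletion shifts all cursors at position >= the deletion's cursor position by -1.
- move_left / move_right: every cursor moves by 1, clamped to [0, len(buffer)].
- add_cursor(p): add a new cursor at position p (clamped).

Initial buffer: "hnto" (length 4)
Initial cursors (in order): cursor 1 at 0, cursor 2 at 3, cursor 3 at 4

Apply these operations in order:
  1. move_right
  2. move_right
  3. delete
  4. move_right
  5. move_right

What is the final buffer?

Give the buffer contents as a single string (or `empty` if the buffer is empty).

Answer: h

Derivation:
After op 1 (move_right): buffer="hnto" (len 4), cursors c1@1 c2@4 c3@4, authorship ....
After op 2 (move_right): buffer="hnto" (len 4), cursors c1@2 c2@4 c3@4, authorship ....
After op 3 (delete): buffer="h" (len 1), cursors c1@1 c2@1 c3@1, authorship .
After op 4 (move_right): buffer="h" (len 1), cursors c1@1 c2@1 c3@1, authorship .
After op 5 (move_right): buffer="h" (len 1), cursors c1@1 c2@1 c3@1, authorship .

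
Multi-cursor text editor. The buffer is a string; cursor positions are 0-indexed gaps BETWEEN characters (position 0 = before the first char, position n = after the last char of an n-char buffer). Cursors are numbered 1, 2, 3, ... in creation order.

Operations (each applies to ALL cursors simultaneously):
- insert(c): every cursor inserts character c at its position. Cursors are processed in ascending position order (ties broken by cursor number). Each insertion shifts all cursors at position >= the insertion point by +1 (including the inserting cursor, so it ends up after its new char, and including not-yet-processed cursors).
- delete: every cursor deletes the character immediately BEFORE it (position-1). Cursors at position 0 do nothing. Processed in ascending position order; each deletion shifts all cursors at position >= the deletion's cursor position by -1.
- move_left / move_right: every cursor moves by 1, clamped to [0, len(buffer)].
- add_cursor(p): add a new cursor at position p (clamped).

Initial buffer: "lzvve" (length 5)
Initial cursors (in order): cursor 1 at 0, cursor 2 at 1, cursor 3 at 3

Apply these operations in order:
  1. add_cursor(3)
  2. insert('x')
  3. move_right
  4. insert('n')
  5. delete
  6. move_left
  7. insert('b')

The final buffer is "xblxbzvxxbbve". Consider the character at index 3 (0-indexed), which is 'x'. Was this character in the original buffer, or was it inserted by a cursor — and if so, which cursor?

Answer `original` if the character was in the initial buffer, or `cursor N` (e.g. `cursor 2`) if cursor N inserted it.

After op 1 (add_cursor(3)): buffer="lzvve" (len 5), cursors c1@0 c2@1 c3@3 c4@3, authorship .....
After op 2 (insert('x')): buffer="xlxzvxxve" (len 9), cursors c1@1 c2@3 c3@7 c4@7, authorship 1.2..34..
After op 3 (move_right): buffer="xlxzvxxve" (len 9), cursors c1@2 c2@4 c3@8 c4@8, authorship 1.2..34..
After op 4 (insert('n')): buffer="xlnxznvxxvnne" (len 13), cursors c1@3 c2@6 c3@12 c4@12, authorship 1.12.2.34.34.
After op 5 (delete): buffer="xlxzvxxve" (len 9), cursors c1@2 c2@4 c3@8 c4@8, authorship 1.2..34..
After op 6 (move_left): buffer="xlxzvxxve" (len 9), cursors c1@1 c2@3 c3@7 c4@7, authorship 1.2..34..
After op 7 (insert('b')): buffer="xblxbzvxxbbve" (len 13), cursors c1@2 c2@5 c3@11 c4@11, authorship 11.22..3434..
Authorship (.=original, N=cursor N): 1 1 . 2 2 . . 3 4 3 4 . .
Index 3: author = 2

Answer: cursor 2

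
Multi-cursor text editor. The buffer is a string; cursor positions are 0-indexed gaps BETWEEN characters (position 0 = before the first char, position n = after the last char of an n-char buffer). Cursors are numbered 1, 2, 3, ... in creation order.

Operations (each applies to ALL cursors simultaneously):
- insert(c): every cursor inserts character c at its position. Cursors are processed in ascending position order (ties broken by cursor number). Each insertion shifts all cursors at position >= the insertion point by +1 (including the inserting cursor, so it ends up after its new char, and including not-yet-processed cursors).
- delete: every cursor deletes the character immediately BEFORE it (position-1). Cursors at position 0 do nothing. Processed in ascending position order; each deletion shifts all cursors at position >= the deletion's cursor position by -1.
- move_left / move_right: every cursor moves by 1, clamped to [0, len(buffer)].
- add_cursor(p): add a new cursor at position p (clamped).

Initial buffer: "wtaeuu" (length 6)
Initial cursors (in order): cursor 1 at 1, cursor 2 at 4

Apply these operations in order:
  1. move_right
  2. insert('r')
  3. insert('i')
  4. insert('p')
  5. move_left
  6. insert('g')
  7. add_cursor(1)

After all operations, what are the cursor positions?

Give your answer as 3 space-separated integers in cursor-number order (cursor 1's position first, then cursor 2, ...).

After op 1 (move_right): buffer="wtaeuu" (len 6), cursors c1@2 c2@5, authorship ......
After op 2 (insert('r')): buffer="wtraeuru" (len 8), cursors c1@3 c2@7, authorship ..1...2.
After op 3 (insert('i')): buffer="wtriaeuriu" (len 10), cursors c1@4 c2@9, authorship ..11...22.
After op 4 (insert('p')): buffer="wtripaeuripu" (len 12), cursors c1@5 c2@11, authorship ..111...222.
After op 5 (move_left): buffer="wtripaeuripu" (len 12), cursors c1@4 c2@10, authorship ..111...222.
After op 6 (insert('g')): buffer="wtrigpaeurigpu" (len 14), cursors c1@5 c2@12, authorship ..1111...2222.
After op 7 (add_cursor(1)): buffer="wtrigpaeurigpu" (len 14), cursors c3@1 c1@5 c2@12, authorship ..1111...2222.

Answer: 5 12 1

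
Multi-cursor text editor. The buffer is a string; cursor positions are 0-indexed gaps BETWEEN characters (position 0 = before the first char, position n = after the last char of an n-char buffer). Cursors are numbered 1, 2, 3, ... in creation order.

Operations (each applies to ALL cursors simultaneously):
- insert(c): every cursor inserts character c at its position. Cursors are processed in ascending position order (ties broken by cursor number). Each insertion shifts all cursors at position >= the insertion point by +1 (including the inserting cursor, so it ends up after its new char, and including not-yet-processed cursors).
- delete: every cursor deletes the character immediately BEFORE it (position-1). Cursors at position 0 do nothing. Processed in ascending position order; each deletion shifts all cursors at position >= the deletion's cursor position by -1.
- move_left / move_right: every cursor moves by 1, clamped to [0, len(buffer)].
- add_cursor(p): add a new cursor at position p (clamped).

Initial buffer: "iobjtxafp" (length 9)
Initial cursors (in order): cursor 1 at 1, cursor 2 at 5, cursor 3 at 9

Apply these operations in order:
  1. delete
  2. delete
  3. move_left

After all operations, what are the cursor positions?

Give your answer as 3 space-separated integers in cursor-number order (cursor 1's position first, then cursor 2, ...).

Answer: 0 1 3

Derivation:
After op 1 (delete): buffer="objxaf" (len 6), cursors c1@0 c2@3 c3@6, authorship ......
After op 2 (delete): buffer="obxa" (len 4), cursors c1@0 c2@2 c3@4, authorship ....
After op 3 (move_left): buffer="obxa" (len 4), cursors c1@0 c2@1 c3@3, authorship ....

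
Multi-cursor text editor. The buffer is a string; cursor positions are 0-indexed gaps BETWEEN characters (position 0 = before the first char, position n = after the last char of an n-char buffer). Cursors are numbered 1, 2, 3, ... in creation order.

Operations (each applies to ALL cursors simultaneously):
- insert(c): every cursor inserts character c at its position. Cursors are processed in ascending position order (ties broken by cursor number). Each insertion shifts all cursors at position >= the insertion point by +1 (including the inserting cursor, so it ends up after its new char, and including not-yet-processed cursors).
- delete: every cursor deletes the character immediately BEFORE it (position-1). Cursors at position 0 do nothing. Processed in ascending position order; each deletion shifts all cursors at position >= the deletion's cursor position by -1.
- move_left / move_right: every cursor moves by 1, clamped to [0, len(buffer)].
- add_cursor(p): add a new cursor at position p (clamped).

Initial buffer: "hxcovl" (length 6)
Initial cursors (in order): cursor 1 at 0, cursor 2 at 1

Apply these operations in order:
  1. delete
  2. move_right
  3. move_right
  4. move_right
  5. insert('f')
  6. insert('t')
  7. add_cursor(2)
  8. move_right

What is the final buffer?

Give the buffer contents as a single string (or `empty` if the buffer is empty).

After op 1 (delete): buffer="xcovl" (len 5), cursors c1@0 c2@0, authorship .....
After op 2 (move_right): buffer="xcovl" (len 5), cursors c1@1 c2@1, authorship .....
After op 3 (move_right): buffer="xcovl" (len 5), cursors c1@2 c2@2, authorship .....
After op 4 (move_right): buffer="xcovl" (len 5), cursors c1@3 c2@3, authorship .....
After op 5 (insert('f')): buffer="xcoffvl" (len 7), cursors c1@5 c2@5, authorship ...12..
After op 6 (insert('t')): buffer="xcoffttvl" (len 9), cursors c1@7 c2@7, authorship ...1212..
After op 7 (add_cursor(2)): buffer="xcoffttvl" (len 9), cursors c3@2 c1@7 c2@7, authorship ...1212..
After op 8 (move_right): buffer="xcoffttvl" (len 9), cursors c3@3 c1@8 c2@8, authorship ...1212..

Answer: xcoffttvl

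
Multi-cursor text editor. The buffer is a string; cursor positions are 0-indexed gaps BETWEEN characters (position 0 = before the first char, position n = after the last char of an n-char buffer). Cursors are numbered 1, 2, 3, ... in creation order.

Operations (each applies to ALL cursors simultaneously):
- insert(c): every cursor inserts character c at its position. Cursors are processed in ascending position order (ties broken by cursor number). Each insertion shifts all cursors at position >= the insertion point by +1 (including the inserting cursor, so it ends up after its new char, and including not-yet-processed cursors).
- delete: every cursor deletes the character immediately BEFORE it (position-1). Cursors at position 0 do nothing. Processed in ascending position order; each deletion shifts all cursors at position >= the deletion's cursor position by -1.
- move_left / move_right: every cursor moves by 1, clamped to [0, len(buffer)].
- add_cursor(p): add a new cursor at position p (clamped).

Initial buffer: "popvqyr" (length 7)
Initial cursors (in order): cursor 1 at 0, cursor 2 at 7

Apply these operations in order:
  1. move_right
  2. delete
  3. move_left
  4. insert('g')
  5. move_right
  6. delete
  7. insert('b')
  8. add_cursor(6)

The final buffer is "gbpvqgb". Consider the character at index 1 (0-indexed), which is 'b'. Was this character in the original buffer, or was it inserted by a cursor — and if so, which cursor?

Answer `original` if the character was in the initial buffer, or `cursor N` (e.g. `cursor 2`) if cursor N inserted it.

Answer: cursor 1

Derivation:
After op 1 (move_right): buffer="popvqyr" (len 7), cursors c1@1 c2@7, authorship .......
After op 2 (delete): buffer="opvqy" (len 5), cursors c1@0 c2@5, authorship .....
After op 3 (move_left): buffer="opvqy" (len 5), cursors c1@0 c2@4, authorship .....
After op 4 (insert('g')): buffer="gopvqgy" (len 7), cursors c1@1 c2@6, authorship 1....2.
After op 5 (move_right): buffer="gopvqgy" (len 7), cursors c1@2 c2@7, authorship 1....2.
After op 6 (delete): buffer="gpvqg" (len 5), cursors c1@1 c2@5, authorship 1...2
After op 7 (insert('b')): buffer="gbpvqgb" (len 7), cursors c1@2 c2@7, authorship 11...22
After op 8 (add_cursor(6)): buffer="gbpvqgb" (len 7), cursors c1@2 c3@6 c2@7, authorship 11...22
Authorship (.=original, N=cursor N): 1 1 . . . 2 2
Index 1: author = 1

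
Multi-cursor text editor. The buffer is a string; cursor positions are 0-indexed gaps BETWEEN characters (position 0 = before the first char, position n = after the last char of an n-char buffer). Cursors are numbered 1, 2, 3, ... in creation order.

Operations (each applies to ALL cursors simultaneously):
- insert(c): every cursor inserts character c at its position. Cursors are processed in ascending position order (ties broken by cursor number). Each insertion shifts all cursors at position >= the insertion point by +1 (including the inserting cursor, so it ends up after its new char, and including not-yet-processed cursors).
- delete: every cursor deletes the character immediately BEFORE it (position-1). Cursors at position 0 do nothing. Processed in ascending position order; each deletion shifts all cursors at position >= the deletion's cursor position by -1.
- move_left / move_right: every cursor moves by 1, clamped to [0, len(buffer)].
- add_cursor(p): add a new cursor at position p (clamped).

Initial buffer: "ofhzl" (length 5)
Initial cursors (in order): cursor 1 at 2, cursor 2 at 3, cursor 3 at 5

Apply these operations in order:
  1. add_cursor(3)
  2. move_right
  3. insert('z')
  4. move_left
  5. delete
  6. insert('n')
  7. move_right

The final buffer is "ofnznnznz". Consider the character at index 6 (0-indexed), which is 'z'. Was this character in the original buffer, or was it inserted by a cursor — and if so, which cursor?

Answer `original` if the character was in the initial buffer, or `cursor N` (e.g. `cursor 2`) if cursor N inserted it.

Answer: cursor 4

Derivation:
After op 1 (add_cursor(3)): buffer="ofhzl" (len 5), cursors c1@2 c2@3 c4@3 c3@5, authorship .....
After op 2 (move_right): buffer="ofhzl" (len 5), cursors c1@3 c2@4 c4@4 c3@5, authorship .....
After op 3 (insert('z')): buffer="ofhzzzzlz" (len 9), cursors c1@4 c2@7 c4@7 c3@9, authorship ...1.24.3
After op 4 (move_left): buffer="ofhzzzzlz" (len 9), cursors c1@3 c2@6 c4@6 c3@8, authorship ...1.24.3
After op 5 (delete): buffer="ofzzz" (len 5), cursors c1@2 c2@3 c4@3 c3@4, authorship ..143
After op 6 (insert('n')): buffer="ofnznnznz" (len 9), cursors c1@3 c2@6 c4@6 c3@8, authorship ..1124433
After op 7 (move_right): buffer="ofnznnznz" (len 9), cursors c1@4 c2@7 c4@7 c3@9, authorship ..1124433
Authorship (.=original, N=cursor N): . . 1 1 2 4 4 3 3
Index 6: author = 4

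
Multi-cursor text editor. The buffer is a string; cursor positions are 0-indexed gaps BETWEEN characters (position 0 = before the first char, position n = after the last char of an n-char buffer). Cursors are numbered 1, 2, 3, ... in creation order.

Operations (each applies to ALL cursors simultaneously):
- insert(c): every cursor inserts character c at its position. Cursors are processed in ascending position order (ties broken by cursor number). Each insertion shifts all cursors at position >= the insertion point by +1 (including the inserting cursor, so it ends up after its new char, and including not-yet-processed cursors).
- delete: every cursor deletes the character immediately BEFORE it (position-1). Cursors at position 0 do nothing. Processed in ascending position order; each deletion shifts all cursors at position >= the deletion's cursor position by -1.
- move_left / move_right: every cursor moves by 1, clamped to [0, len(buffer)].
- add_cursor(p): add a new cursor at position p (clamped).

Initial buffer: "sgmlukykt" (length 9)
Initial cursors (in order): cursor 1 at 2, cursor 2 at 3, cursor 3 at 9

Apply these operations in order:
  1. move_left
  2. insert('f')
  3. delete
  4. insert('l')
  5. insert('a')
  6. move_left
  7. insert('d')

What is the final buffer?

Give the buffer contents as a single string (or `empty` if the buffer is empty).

After op 1 (move_left): buffer="sgmlukykt" (len 9), cursors c1@1 c2@2 c3@8, authorship .........
After op 2 (insert('f')): buffer="sfgfmlukykft" (len 12), cursors c1@2 c2@4 c3@11, authorship .1.2......3.
After op 3 (delete): buffer="sgmlukykt" (len 9), cursors c1@1 c2@2 c3@8, authorship .........
After op 4 (insert('l')): buffer="slglmlukyklt" (len 12), cursors c1@2 c2@4 c3@11, authorship .1.2......3.
After op 5 (insert('a')): buffer="slaglamlukyklat" (len 15), cursors c1@3 c2@6 c3@14, authorship .11.22......33.
After op 6 (move_left): buffer="slaglamlukyklat" (len 15), cursors c1@2 c2@5 c3@13, authorship .11.22......33.
After op 7 (insert('d')): buffer="sldagldamlukykldat" (len 18), cursors c1@3 c2@7 c3@16, authorship .111.222......333.

Answer: sldagldamlukykldat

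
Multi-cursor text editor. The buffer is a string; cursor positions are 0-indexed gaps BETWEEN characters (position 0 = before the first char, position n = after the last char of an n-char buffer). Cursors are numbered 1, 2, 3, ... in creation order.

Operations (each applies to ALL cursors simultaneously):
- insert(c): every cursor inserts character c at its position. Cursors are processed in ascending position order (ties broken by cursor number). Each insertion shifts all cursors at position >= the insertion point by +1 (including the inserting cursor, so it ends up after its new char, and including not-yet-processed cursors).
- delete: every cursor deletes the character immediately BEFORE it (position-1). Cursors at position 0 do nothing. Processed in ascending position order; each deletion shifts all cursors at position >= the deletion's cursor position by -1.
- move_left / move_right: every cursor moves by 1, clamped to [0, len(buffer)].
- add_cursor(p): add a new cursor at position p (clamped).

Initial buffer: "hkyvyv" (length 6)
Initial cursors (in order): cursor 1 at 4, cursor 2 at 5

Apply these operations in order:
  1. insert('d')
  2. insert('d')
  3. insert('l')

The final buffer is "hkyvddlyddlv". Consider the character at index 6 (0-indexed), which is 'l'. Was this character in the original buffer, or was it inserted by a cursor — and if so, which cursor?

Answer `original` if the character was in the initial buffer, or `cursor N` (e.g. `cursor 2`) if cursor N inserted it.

After op 1 (insert('d')): buffer="hkyvdydv" (len 8), cursors c1@5 c2@7, authorship ....1.2.
After op 2 (insert('d')): buffer="hkyvddyddv" (len 10), cursors c1@6 c2@9, authorship ....11.22.
After op 3 (insert('l')): buffer="hkyvddlyddlv" (len 12), cursors c1@7 c2@11, authorship ....111.222.
Authorship (.=original, N=cursor N): . . . . 1 1 1 . 2 2 2 .
Index 6: author = 1

Answer: cursor 1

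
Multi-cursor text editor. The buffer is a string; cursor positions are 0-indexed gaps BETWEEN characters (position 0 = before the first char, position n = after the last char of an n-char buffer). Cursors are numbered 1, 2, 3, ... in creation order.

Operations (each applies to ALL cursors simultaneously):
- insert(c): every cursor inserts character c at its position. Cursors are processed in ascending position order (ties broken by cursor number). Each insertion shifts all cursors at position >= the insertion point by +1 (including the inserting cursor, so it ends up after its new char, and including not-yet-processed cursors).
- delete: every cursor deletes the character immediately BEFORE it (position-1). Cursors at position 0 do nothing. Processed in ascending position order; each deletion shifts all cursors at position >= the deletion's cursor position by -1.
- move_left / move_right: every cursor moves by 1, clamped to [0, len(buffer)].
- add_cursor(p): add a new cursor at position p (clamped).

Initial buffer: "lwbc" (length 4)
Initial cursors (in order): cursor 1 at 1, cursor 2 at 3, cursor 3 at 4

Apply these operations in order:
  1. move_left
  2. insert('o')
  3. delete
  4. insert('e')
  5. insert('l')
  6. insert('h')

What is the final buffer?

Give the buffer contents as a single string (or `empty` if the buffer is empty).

After op 1 (move_left): buffer="lwbc" (len 4), cursors c1@0 c2@2 c3@3, authorship ....
After op 2 (insert('o')): buffer="olwoboc" (len 7), cursors c1@1 c2@4 c3@6, authorship 1..2.3.
After op 3 (delete): buffer="lwbc" (len 4), cursors c1@0 c2@2 c3@3, authorship ....
After op 4 (insert('e')): buffer="elwebec" (len 7), cursors c1@1 c2@4 c3@6, authorship 1..2.3.
After op 5 (insert('l')): buffer="ellwelbelc" (len 10), cursors c1@2 c2@6 c3@9, authorship 11..22.33.
After op 6 (insert('h')): buffer="elhlwelhbelhc" (len 13), cursors c1@3 c2@8 c3@12, authorship 111..222.333.

Answer: elhlwelhbelhc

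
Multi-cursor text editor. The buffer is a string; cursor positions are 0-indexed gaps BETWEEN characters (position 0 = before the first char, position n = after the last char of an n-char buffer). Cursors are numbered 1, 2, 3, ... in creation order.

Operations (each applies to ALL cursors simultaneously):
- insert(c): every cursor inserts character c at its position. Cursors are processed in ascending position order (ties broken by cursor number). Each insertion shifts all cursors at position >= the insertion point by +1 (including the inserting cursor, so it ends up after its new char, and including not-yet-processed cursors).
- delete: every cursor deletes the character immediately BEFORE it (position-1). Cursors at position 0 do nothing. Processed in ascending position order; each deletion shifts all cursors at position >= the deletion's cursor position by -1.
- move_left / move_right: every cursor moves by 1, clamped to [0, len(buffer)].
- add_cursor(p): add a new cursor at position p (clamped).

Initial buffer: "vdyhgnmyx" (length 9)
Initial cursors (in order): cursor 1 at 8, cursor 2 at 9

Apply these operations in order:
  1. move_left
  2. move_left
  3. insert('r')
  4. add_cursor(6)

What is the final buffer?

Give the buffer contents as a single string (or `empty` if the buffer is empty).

Answer: vdyhgnrmryx

Derivation:
After op 1 (move_left): buffer="vdyhgnmyx" (len 9), cursors c1@7 c2@8, authorship .........
After op 2 (move_left): buffer="vdyhgnmyx" (len 9), cursors c1@6 c2@7, authorship .........
After op 3 (insert('r')): buffer="vdyhgnrmryx" (len 11), cursors c1@7 c2@9, authorship ......1.2..
After op 4 (add_cursor(6)): buffer="vdyhgnrmryx" (len 11), cursors c3@6 c1@7 c2@9, authorship ......1.2..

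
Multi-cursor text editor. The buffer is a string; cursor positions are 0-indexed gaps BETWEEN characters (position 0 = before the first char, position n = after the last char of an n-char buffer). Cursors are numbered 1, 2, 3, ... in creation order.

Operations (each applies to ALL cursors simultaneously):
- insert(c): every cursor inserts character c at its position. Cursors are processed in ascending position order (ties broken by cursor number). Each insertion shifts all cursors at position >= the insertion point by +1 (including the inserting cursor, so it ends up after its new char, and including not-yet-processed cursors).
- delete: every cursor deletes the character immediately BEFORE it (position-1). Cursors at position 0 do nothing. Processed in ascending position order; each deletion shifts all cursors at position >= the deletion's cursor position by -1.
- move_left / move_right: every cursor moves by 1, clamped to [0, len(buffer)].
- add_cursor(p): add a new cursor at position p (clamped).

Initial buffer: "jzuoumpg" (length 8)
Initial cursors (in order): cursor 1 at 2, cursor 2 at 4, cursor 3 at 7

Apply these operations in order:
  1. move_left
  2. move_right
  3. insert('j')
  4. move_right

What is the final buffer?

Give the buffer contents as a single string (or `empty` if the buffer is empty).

After op 1 (move_left): buffer="jzuoumpg" (len 8), cursors c1@1 c2@3 c3@6, authorship ........
After op 2 (move_right): buffer="jzuoumpg" (len 8), cursors c1@2 c2@4 c3@7, authorship ........
After op 3 (insert('j')): buffer="jzjuojumpjg" (len 11), cursors c1@3 c2@6 c3@10, authorship ..1..2...3.
After op 4 (move_right): buffer="jzjuojumpjg" (len 11), cursors c1@4 c2@7 c3@11, authorship ..1..2...3.

Answer: jzjuojumpjg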